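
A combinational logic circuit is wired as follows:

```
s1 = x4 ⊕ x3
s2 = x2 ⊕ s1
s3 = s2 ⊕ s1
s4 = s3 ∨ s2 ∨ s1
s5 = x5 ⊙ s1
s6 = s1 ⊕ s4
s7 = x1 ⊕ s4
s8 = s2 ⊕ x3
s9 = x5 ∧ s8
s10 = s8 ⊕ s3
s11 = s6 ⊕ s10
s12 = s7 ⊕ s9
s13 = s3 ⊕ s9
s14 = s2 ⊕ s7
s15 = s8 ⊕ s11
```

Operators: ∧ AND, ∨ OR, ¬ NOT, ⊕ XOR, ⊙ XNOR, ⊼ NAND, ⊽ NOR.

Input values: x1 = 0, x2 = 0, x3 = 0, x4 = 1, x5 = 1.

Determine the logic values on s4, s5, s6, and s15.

s1 = x4 XOR x3 = 1 XOR 0 = 1
s2 = x2 XOR s1 = 0 XOR 1 = 1
s3 = s2 XOR s1 = 1 XOR 1 = 0
s4 = s3 OR s2 OR s1 = 0 OR 1 OR 1 = 1
s5 = x5 XNOR s1 = 1 XNOR 1 = 1
s6 = s1 XOR s4 = 1 XOR 1 = 0
s8 = s2 XOR x3 = 1 XOR 0 = 1
s10 = s8 XOR s3 = 1 XOR 0 = 1
s11 = s6 XOR s10 = 0 XOR 1 = 1
s15 = s8 XOR s11 = 1 XOR 1 = 0

s4 = 1, s5 = 1, s6 = 0, s15 = 0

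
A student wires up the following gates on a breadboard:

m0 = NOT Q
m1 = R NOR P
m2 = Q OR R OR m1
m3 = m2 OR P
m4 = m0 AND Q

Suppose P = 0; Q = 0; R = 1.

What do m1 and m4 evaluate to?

m1 = 0, m4 = 0

m0 = NOT Q = NOT 0 = 1
m1 = R NOR P = 1 NOR 0 = 0
m4 = m0 AND Q = 1 AND 0 = 0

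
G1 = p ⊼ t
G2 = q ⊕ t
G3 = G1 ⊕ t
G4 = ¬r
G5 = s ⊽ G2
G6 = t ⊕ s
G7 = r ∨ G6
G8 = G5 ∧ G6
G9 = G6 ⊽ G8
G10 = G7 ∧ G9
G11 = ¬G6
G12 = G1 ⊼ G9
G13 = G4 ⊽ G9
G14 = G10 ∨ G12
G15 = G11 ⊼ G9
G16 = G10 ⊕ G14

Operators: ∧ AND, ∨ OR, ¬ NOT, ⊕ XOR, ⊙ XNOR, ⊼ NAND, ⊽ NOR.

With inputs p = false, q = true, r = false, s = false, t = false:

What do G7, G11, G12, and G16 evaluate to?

G7 = false, G11 = true, G12 = false, G16 = false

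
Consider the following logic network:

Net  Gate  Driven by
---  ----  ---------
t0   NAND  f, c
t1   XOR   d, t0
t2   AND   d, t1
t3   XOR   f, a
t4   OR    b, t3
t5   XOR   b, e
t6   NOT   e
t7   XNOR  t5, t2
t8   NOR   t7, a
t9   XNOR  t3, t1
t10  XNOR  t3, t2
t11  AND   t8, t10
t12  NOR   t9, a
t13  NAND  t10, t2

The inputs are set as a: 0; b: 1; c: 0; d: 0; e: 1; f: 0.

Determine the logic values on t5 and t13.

t0 = f NAND c = 0 NAND 0 = 1
t1 = d XOR t0 = 0 XOR 1 = 1
t2 = d AND t1 = 0 AND 1 = 0
t3 = f XOR a = 0 XOR 0 = 0
t5 = b XOR e = 1 XOR 1 = 0
t10 = t3 XNOR t2 = 0 XNOR 0 = 1
t13 = t10 NAND t2 = 1 NAND 0 = 1

t5 = 0, t13 = 1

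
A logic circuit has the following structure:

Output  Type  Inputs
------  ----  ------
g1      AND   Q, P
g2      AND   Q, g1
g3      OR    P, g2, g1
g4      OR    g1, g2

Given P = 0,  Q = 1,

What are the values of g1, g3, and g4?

g1 = 0, g3 = 0, g4 = 0

g1 = Q AND P = 1 AND 0 = 0
g2 = Q AND g1 = 1 AND 0 = 0
g3 = P OR g2 OR g1 = 0 OR 0 OR 0 = 0
g4 = g1 OR g2 = 0 OR 0 = 0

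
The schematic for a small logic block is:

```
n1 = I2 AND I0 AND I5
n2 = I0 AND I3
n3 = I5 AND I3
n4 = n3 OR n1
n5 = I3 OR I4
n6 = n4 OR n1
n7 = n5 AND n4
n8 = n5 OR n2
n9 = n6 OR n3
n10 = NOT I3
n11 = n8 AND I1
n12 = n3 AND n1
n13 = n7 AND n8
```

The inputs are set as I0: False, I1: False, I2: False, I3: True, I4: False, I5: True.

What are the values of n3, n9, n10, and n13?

n1 = I2 AND I0 AND I5 = False AND False AND True = False
n2 = I0 AND I3 = False AND True = False
n3 = I5 AND I3 = True AND True = True
n4 = n3 OR n1 = True OR False = True
n5 = I3 OR I4 = True OR False = True
n6 = n4 OR n1 = True OR False = True
n7 = n5 AND n4 = True AND True = True
n8 = n5 OR n2 = True OR False = True
n9 = n6 OR n3 = True OR True = True
n10 = NOT I3 = NOT True = False
n13 = n7 AND n8 = True AND True = True

n3 = True, n9 = True, n10 = False, n13 = True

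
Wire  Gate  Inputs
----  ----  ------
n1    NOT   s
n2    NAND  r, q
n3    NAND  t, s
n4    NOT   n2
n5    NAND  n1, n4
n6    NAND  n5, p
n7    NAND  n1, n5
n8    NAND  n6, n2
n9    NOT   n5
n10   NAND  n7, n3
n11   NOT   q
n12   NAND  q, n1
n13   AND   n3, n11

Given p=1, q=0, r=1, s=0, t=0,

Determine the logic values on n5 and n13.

n1 = NOT s = NOT 0 = 1
n2 = r NAND q = 1 NAND 0 = 1
n3 = t NAND s = 0 NAND 0 = 1
n4 = NOT n2 = NOT 1 = 0
n5 = n1 NAND n4 = 1 NAND 0 = 1
n11 = NOT q = NOT 0 = 1
n13 = n3 AND n11 = 1 AND 1 = 1

n5 = 1, n13 = 1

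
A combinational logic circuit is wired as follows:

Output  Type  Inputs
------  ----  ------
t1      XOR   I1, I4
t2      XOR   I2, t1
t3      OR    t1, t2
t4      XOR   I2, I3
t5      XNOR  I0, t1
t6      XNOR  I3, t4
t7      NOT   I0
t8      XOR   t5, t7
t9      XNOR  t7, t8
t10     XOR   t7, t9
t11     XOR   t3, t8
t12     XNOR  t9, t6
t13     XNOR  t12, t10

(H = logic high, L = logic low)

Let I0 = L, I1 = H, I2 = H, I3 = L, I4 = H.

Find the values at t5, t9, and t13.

t1 = I1 XOR I4 = H XOR H = L
t4 = I2 XOR I3 = H XOR L = H
t5 = I0 XNOR t1 = L XNOR L = H
t6 = I3 XNOR t4 = L XNOR H = L
t7 = NOT I0 = NOT L = H
t8 = t5 XOR t7 = H XOR H = L
t9 = t7 XNOR t8 = H XNOR L = L
t10 = t7 XOR t9 = H XOR L = H
t12 = t9 XNOR t6 = L XNOR L = H
t13 = t12 XNOR t10 = H XNOR H = H

t5 = H; t9 = L; t13 = H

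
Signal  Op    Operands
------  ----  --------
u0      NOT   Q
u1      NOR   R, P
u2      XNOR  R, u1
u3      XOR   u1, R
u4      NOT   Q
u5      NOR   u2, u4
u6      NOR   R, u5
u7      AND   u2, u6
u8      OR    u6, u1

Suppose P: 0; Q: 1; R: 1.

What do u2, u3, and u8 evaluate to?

u2 = 0, u3 = 1, u8 = 0

u1 = R NOR P = 1 NOR 0 = 0
u2 = R XNOR u1 = 1 XNOR 0 = 0
u3 = u1 XOR R = 0 XOR 1 = 1
u4 = NOT Q = NOT 1 = 0
u5 = u2 NOR u4 = 0 NOR 0 = 1
u6 = R NOR u5 = 1 NOR 1 = 0
u8 = u6 OR u1 = 0 OR 0 = 0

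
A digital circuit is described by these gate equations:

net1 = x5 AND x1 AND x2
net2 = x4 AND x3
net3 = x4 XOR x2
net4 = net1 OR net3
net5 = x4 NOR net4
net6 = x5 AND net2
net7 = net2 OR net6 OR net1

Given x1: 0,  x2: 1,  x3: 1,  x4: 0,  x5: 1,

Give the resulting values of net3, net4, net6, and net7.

net3 = 1, net4 = 1, net6 = 0, net7 = 0

net1 = x5 AND x1 AND x2 = 1 AND 0 AND 1 = 0
net2 = x4 AND x3 = 0 AND 1 = 0
net3 = x4 XOR x2 = 0 XOR 1 = 1
net4 = net1 OR net3 = 0 OR 1 = 1
net6 = x5 AND net2 = 1 AND 0 = 0
net7 = net2 OR net6 OR net1 = 0 OR 0 OR 0 = 0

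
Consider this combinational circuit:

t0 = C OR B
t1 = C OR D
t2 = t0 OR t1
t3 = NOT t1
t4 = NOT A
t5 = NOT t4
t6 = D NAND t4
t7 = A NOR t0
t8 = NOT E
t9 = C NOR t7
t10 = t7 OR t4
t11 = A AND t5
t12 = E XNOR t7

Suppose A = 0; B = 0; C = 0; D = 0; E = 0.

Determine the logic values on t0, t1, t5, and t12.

t0 = 0  t1 = 0  t5 = 0  t12 = 0

t0 = C OR B = 0 OR 0 = 0
t1 = C OR D = 0 OR 0 = 0
t4 = NOT A = NOT 0 = 1
t5 = NOT t4 = NOT 1 = 0
t7 = A NOR t0 = 0 NOR 0 = 1
t12 = E XNOR t7 = 0 XNOR 1 = 0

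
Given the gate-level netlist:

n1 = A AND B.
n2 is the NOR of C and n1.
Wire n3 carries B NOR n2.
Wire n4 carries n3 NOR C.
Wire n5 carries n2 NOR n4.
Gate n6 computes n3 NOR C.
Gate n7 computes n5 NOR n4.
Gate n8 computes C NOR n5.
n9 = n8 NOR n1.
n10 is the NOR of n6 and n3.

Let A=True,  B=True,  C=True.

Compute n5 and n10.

n5 = True; n10 = True

n1 = A AND B = True AND True = True
n2 = C NOR n1 = True NOR True = False
n3 = B NOR n2 = True NOR False = False
n4 = n3 NOR C = False NOR True = False
n5 = n2 NOR n4 = False NOR False = True
n6 = n3 NOR C = False NOR True = False
n10 = n6 NOR n3 = False NOR False = True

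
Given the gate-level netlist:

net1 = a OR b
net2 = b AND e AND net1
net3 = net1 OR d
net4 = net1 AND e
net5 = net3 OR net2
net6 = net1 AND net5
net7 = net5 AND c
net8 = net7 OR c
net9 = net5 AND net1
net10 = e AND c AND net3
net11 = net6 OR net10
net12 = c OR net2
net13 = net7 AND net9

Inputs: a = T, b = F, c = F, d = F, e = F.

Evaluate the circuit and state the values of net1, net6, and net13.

net1 = T; net6 = T; net13 = F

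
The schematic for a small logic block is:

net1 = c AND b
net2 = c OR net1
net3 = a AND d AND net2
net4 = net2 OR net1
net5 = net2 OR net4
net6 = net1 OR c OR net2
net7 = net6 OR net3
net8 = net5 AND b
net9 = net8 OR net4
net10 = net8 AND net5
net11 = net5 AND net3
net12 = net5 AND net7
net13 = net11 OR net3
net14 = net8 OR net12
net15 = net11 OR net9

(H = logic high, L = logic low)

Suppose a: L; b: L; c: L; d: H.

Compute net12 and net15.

net12 = L, net15 = L

net1 = c AND b = L AND L = L
net2 = c OR net1 = L OR L = L
net3 = a AND d AND net2 = L AND H AND L = L
net4 = net2 OR net1 = L OR L = L
net5 = net2 OR net4 = L OR L = L
net6 = net1 OR c OR net2 = L OR L OR L = L
net7 = net6 OR net3 = L OR L = L
net8 = net5 AND b = L AND L = L
net9 = net8 OR net4 = L OR L = L
net11 = net5 AND net3 = L AND L = L
net12 = net5 AND net7 = L AND L = L
net15 = net11 OR net9 = L OR L = L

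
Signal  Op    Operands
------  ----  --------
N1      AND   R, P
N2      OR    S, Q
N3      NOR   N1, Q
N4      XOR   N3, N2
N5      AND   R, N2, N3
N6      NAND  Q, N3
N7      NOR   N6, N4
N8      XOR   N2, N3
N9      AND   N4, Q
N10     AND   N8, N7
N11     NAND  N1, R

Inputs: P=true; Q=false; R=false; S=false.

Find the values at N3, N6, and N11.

N3 = true, N6 = true, N11 = true

N1 = R AND P = false AND true = false
N3 = N1 NOR Q = false NOR false = true
N6 = Q NAND N3 = false NAND true = true
N11 = N1 NAND R = false NAND false = true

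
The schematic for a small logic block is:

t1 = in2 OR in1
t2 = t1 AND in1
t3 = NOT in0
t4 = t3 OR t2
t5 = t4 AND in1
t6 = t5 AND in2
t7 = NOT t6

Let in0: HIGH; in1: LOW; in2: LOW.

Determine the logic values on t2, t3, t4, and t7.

t2 = LOW, t3 = LOW, t4 = LOW, t7 = HIGH

t1 = in2 OR in1 = LOW OR LOW = LOW
t2 = t1 AND in1 = LOW AND LOW = LOW
t3 = NOT in0 = NOT HIGH = LOW
t4 = t3 OR t2 = LOW OR LOW = LOW
t5 = t4 AND in1 = LOW AND LOW = LOW
t6 = t5 AND in2 = LOW AND LOW = LOW
t7 = NOT t6 = NOT LOW = HIGH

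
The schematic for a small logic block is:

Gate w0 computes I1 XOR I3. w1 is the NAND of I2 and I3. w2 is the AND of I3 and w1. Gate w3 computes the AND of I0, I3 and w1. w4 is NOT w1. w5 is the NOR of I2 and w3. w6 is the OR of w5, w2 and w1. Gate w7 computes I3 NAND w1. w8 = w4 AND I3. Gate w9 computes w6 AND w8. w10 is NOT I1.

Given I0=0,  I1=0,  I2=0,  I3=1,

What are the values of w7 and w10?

w1 = I2 NAND I3 = 0 NAND 1 = 1
w7 = I3 NAND w1 = 1 NAND 1 = 0
w10 = NOT I1 = NOT 0 = 1

w7 = 0; w10 = 1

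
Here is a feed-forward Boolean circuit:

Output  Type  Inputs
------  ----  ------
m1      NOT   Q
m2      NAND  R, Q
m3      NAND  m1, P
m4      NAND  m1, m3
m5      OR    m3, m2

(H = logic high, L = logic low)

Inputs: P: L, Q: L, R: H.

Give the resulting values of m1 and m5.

m1 = H, m5 = H

m1 = NOT Q = NOT L = H
m2 = R NAND Q = H NAND L = H
m3 = m1 NAND P = H NAND L = H
m5 = m3 OR m2 = H OR H = H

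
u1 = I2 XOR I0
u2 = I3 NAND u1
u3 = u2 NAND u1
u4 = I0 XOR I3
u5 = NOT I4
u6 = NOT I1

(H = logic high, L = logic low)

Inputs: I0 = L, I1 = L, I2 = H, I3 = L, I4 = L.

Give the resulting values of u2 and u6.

u2 = H, u6 = H

u1 = I2 XOR I0 = H XOR L = H
u2 = I3 NAND u1 = L NAND H = H
u6 = NOT I1 = NOT L = H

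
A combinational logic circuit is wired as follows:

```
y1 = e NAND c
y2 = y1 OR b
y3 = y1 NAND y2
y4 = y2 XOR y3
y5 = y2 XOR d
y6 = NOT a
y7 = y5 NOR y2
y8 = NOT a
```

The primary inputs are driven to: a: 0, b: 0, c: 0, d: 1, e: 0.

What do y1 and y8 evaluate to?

y1 = 1, y8 = 1

y1 = e NAND c = 0 NAND 0 = 1
y8 = NOT a = NOT 0 = 1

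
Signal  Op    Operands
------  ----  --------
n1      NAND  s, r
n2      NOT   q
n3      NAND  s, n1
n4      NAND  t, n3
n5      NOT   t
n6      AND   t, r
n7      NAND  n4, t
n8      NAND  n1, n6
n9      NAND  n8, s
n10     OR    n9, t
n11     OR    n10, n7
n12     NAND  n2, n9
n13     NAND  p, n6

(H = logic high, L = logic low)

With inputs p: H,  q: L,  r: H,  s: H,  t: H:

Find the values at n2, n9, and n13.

n1 = s NAND r = H NAND H = L
n2 = NOT q = NOT L = H
n6 = t AND r = H AND H = H
n8 = n1 NAND n6 = L NAND H = H
n9 = n8 NAND s = H NAND H = L
n13 = p NAND n6 = H NAND H = L

n2 = H; n9 = L; n13 = L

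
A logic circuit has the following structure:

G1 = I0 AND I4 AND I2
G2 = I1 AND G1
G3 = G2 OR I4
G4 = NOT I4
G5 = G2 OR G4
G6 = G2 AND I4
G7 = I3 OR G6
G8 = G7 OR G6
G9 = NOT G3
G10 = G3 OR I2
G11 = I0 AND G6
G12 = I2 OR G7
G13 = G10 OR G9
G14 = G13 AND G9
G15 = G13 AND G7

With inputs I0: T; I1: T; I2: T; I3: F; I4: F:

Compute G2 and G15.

G1 = I0 AND I4 AND I2 = T AND F AND T = F
G2 = I1 AND G1 = T AND F = F
G3 = G2 OR I4 = F OR F = F
G6 = G2 AND I4 = F AND F = F
G7 = I3 OR G6 = F OR F = F
G9 = NOT G3 = NOT F = T
G10 = G3 OR I2 = F OR T = T
G13 = G10 OR G9 = T OR T = T
G15 = G13 AND G7 = T AND F = F

G2 = F; G15 = F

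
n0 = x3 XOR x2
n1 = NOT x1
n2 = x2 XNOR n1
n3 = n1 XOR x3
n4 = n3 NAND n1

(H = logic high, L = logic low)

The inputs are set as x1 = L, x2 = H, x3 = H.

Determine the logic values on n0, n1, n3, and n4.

n0 = L; n1 = H; n3 = L; n4 = H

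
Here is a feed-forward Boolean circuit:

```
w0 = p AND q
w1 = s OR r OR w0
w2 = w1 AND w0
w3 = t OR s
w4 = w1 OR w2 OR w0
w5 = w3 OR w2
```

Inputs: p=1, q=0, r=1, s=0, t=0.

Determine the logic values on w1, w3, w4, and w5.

w0 = p AND q = 1 AND 0 = 0
w1 = s OR r OR w0 = 0 OR 1 OR 0 = 1
w2 = w1 AND w0 = 1 AND 0 = 0
w3 = t OR s = 0 OR 0 = 0
w4 = w1 OR w2 OR w0 = 1 OR 0 OR 0 = 1
w5 = w3 OR w2 = 0 OR 0 = 0

w1 = 1; w3 = 0; w4 = 1; w5 = 0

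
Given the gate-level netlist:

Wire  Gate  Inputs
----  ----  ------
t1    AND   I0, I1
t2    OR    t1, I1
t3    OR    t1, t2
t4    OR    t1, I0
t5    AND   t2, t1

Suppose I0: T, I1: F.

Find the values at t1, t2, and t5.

t1 = F  t2 = F  t5 = F

t1 = I0 AND I1 = T AND F = F
t2 = t1 OR I1 = F OR F = F
t5 = t2 AND t1 = F AND F = F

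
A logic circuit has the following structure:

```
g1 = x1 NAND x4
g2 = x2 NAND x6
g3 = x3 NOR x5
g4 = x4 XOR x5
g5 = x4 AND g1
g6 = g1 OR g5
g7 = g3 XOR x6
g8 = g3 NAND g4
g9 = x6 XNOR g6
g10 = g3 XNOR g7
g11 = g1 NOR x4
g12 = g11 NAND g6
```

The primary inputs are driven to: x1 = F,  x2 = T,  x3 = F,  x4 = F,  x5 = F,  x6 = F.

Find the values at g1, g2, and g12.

g1 = T, g2 = T, g12 = T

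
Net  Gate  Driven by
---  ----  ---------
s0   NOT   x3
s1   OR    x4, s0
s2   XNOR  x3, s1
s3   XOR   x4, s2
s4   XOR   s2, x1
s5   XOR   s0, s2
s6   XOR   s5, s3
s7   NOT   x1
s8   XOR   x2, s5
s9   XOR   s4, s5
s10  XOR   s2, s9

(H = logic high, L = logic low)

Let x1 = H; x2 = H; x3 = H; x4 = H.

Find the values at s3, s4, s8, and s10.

s0 = NOT x3 = NOT H = L
s1 = x4 OR s0 = H OR L = H
s2 = x3 XNOR s1 = H XNOR H = H
s3 = x4 XOR s2 = H XOR H = L
s4 = s2 XOR x1 = H XOR H = L
s5 = s0 XOR s2 = L XOR H = H
s8 = x2 XOR s5 = H XOR H = L
s9 = s4 XOR s5 = L XOR H = H
s10 = s2 XOR s9 = H XOR H = L

s3 = L, s4 = L, s8 = L, s10 = L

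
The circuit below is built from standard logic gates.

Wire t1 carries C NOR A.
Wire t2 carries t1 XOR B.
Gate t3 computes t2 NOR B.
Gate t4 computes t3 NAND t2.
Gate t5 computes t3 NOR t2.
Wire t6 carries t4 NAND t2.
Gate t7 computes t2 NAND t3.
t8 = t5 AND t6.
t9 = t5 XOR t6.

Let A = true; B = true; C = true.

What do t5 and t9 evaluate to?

t5 = false, t9 = false

t1 = C NOR A = true NOR true = false
t2 = t1 XOR B = false XOR true = true
t3 = t2 NOR B = true NOR true = false
t4 = t3 NAND t2 = false NAND true = true
t5 = t3 NOR t2 = false NOR true = false
t6 = t4 NAND t2 = true NAND true = false
t9 = t5 XOR t6 = false XOR false = false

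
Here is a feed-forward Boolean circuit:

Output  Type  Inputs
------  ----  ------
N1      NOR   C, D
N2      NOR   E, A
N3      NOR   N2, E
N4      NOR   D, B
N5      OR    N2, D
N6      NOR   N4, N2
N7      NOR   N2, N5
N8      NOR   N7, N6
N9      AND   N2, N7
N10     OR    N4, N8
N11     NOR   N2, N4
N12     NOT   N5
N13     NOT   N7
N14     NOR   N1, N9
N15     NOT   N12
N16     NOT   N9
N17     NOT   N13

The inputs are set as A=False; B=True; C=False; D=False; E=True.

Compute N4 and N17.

N4 = False, N17 = True

N2 = E NOR A = True NOR False = False
N4 = D NOR B = False NOR True = False
N5 = N2 OR D = False OR False = False
N7 = N2 NOR N5 = False NOR False = True
N13 = NOT N7 = NOT True = False
N17 = NOT N13 = NOT False = True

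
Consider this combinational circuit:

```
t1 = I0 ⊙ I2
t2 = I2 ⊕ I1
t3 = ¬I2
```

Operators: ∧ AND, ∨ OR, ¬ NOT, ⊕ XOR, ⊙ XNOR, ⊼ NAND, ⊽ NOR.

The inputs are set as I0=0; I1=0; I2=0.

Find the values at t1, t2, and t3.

t1 = I0 XNOR I2 = 0 XNOR 0 = 1
t2 = I2 XOR I1 = 0 XOR 0 = 0
t3 = NOT I2 = NOT 0 = 1

t1 = 1; t2 = 0; t3 = 1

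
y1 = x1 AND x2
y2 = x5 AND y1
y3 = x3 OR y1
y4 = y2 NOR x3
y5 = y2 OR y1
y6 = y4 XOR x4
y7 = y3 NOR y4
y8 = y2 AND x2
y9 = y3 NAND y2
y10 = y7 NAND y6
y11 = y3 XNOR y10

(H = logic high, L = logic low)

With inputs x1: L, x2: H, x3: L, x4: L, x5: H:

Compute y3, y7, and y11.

y3 = L  y7 = L  y11 = L

y1 = x1 AND x2 = L AND H = L
y2 = x5 AND y1 = H AND L = L
y3 = x3 OR y1 = L OR L = L
y4 = y2 NOR x3 = L NOR L = H
y6 = y4 XOR x4 = H XOR L = H
y7 = y3 NOR y4 = L NOR H = L
y10 = y7 NAND y6 = L NAND H = H
y11 = y3 XNOR y10 = L XNOR H = L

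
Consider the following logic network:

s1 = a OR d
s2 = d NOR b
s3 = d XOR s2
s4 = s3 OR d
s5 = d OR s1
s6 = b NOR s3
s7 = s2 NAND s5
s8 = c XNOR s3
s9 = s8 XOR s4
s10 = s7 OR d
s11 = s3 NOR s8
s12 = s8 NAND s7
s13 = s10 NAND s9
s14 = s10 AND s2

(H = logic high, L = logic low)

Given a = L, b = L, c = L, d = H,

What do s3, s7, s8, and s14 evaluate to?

s3 = H  s7 = H  s8 = L  s14 = L

s1 = a OR d = L OR H = H
s2 = d NOR b = H NOR L = L
s3 = d XOR s2 = H XOR L = H
s5 = d OR s1 = H OR H = H
s7 = s2 NAND s5 = L NAND H = H
s8 = c XNOR s3 = L XNOR H = L
s10 = s7 OR d = H OR H = H
s14 = s10 AND s2 = H AND L = L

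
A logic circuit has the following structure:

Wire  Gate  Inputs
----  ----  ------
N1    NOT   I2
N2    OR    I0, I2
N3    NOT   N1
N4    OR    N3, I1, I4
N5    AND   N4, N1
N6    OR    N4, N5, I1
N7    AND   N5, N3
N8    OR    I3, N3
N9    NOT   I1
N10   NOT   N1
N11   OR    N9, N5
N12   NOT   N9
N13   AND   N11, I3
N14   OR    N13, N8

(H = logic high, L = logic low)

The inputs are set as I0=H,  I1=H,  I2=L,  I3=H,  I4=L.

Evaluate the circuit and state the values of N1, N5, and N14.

N1 = H; N5 = H; N14 = H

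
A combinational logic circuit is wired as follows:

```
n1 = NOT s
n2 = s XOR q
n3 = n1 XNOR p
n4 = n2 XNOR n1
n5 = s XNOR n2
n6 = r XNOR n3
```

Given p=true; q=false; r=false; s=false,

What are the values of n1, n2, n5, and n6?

n1 = NOT s = NOT false = true
n2 = s XOR q = false XOR false = false
n3 = n1 XNOR p = true XNOR true = true
n5 = s XNOR n2 = false XNOR false = true
n6 = r XNOR n3 = false XNOR true = false

n1 = true, n2 = false, n5 = true, n6 = false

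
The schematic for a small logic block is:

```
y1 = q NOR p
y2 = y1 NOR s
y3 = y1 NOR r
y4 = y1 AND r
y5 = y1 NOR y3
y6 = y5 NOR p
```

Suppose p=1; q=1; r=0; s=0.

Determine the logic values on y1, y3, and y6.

y1 = q NOR p = 1 NOR 1 = 0
y3 = y1 NOR r = 0 NOR 0 = 1
y5 = y1 NOR y3 = 0 NOR 1 = 0
y6 = y5 NOR p = 0 NOR 1 = 0

y1 = 0, y3 = 1, y6 = 0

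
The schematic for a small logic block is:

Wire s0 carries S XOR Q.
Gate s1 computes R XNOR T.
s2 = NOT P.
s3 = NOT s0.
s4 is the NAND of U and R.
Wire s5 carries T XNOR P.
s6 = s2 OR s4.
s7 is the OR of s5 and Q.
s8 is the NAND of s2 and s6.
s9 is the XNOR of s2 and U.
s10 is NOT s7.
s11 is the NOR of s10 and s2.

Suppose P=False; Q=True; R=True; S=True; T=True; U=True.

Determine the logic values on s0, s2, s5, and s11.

s0 = False; s2 = True; s5 = False; s11 = False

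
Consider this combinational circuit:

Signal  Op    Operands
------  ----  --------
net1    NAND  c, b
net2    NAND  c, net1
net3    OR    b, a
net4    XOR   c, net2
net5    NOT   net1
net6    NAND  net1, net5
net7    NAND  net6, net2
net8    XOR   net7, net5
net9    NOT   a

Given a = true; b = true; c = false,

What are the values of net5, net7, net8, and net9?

net5 = false; net7 = false; net8 = false; net9 = false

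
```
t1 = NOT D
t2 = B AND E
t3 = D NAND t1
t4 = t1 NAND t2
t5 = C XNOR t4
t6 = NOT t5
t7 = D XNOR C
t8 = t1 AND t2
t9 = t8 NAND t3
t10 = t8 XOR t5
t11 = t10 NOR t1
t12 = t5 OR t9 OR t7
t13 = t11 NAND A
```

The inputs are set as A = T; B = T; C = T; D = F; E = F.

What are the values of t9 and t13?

t9 = T, t13 = T

t1 = NOT D = NOT F = T
t2 = B AND E = T AND F = F
t3 = D NAND t1 = F NAND T = T
t4 = t1 NAND t2 = T NAND F = T
t5 = C XNOR t4 = T XNOR T = T
t8 = t1 AND t2 = T AND F = F
t9 = t8 NAND t3 = F NAND T = T
t10 = t8 XOR t5 = F XOR T = T
t11 = t10 NOR t1 = T NOR T = F
t13 = t11 NAND A = F NAND T = T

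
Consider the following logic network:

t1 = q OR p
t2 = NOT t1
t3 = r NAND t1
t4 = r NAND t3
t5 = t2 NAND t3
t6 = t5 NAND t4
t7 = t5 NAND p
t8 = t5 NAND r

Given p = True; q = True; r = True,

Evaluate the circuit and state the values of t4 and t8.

t1 = q OR p = True OR True = True
t2 = NOT t1 = NOT True = False
t3 = r NAND t1 = True NAND True = False
t4 = r NAND t3 = True NAND False = True
t5 = t2 NAND t3 = False NAND False = True
t8 = t5 NAND r = True NAND True = False

t4 = True  t8 = False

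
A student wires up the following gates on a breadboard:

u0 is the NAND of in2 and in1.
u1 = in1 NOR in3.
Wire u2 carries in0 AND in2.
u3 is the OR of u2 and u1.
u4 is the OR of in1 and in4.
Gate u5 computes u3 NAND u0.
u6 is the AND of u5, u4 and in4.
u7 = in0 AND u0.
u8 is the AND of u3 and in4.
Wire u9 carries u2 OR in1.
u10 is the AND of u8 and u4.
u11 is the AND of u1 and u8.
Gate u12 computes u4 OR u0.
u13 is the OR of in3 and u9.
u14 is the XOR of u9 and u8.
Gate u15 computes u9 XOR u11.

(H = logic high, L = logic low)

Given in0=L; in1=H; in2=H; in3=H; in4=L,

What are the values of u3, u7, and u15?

u3 = L; u7 = L; u15 = H

u0 = in2 NAND in1 = H NAND H = L
u1 = in1 NOR in3 = H NOR H = L
u2 = in0 AND in2 = L AND H = L
u3 = u2 OR u1 = L OR L = L
u7 = in0 AND u0 = L AND L = L
u8 = u3 AND in4 = L AND L = L
u9 = u2 OR in1 = L OR H = H
u11 = u1 AND u8 = L AND L = L
u15 = u9 XOR u11 = H XOR L = H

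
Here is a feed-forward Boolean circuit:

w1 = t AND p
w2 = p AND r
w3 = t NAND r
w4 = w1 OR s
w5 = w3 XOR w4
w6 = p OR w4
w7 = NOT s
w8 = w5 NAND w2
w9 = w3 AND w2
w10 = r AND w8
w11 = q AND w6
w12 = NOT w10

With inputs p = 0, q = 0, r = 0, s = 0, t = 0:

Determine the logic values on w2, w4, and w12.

w1 = t AND p = 0 AND 0 = 0
w2 = p AND r = 0 AND 0 = 0
w3 = t NAND r = 0 NAND 0 = 1
w4 = w1 OR s = 0 OR 0 = 0
w5 = w3 XOR w4 = 1 XOR 0 = 1
w8 = w5 NAND w2 = 1 NAND 0 = 1
w10 = r AND w8 = 0 AND 1 = 0
w12 = NOT w10 = NOT 0 = 1

w2 = 0  w4 = 0  w12 = 1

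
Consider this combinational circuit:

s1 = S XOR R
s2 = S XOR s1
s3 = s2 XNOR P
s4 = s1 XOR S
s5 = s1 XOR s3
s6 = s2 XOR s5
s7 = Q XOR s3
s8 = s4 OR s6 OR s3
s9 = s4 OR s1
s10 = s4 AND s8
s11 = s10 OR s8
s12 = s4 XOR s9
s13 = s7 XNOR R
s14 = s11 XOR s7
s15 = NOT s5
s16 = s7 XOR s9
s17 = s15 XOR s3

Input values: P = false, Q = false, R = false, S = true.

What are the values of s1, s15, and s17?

s1 = S XOR R = true XOR false = true
s2 = S XOR s1 = true XOR true = false
s3 = s2 XNOR P = false XNOR false = true
s5 = s1 XOR s3 = true XOR true = false
s15 = NOT s5 = NOT false = true
s17 = s15 XOR s3 = true XOR true = false

s1 = true, s15 = true, s17 = false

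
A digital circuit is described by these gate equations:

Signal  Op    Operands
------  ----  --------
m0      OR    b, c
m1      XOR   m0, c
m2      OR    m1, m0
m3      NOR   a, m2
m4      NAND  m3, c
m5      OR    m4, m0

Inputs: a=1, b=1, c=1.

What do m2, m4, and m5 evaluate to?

m0 = b OR c = 1 OR 1 = 1
m1 = m0 XOR c = 1 XOR 1 = 0
m2 = m1 OR m0 = 0 OR 1 = 1
m3 = a NOR m2 = 1 NOR 1 = 0
m4 = m3 NAND c = 0 NAND 1 = 1
m5 = m4 OR m0 = 1 OR 1 = 1

m2 = 1, m4 = 1, m5 = 1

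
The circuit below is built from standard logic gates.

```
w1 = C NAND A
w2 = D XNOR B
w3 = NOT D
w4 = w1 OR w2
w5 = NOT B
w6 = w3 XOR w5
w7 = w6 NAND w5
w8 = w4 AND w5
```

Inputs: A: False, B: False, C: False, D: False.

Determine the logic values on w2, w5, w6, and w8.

w1 = C NAND A = False NAND False = True
w2 = D XNOR B = False XNOR False = True
w3 = NOT D = NOT False = True
w4 = w1 OR w2 = True OR True = True
w5 = NOT B = NOT False = True
w6 = w3 XOR w5 = True XOR True = False
w8 = w4 AND w5 = True AND True = True

w2 = True, w5 = True, w6 = False, w8 = True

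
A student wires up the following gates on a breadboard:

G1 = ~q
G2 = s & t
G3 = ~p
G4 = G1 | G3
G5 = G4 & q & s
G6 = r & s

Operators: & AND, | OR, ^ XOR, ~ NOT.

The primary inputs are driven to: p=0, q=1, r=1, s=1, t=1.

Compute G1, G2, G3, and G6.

G1 = NOT q = NOT 1 = 0
G2 = s AND t = 1 AND 1 = 1
G3 = NOT p = NOT 0 = 1
G6 = r AND s = 1 AND 1 = 1

G1 = 0, G2 = 1, G3 = 1, G6 = 1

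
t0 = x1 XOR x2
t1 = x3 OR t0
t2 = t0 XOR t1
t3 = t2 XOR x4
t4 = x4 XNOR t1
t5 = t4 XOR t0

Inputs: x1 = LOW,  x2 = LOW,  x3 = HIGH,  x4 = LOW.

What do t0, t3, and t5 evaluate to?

t0 = LOW; t3 = HIGH; t5 = LOW

t0 = x1 XOR x2 = LOW XOR LOW = LOW
t1 = x3 OR t0 = HIGH OR LOW = HIGH
t2 = t0 XOR t1 = LOW XOR HIGH = HIGH
t3 = t2 XOR x4 = HIGH XOR LOW = HIGH
t4 = x4 XNOR t1 = LOW XNOR HIGH = LOW
t5 = t4 XOR t0 = LOW XOR LOW = LOW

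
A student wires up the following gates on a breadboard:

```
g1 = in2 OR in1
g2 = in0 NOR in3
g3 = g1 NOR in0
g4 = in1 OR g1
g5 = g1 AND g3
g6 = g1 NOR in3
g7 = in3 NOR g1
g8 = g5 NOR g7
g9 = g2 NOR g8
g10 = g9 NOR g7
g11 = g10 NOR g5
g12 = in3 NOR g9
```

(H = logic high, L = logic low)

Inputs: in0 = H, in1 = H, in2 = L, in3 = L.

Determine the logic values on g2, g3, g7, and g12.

g2 = L, g3 = L, g7 = L, g12 = H

g1 = in2 OR in1 = L OR H = H
g2 = in0 NOR in3 = H NOR L = L
g3 = g1 NOR in0 = H NOR H = L
g5 = g1 AND g3 = H AND L = L
g7 = in3 NOR g1 = L NOR H = L
g8 = g5 NOR g7 = L NOR L = H
g9 = g2 NOR g8 = L NOR H = L
g12 = in3 NOR g9 = L NOR L = H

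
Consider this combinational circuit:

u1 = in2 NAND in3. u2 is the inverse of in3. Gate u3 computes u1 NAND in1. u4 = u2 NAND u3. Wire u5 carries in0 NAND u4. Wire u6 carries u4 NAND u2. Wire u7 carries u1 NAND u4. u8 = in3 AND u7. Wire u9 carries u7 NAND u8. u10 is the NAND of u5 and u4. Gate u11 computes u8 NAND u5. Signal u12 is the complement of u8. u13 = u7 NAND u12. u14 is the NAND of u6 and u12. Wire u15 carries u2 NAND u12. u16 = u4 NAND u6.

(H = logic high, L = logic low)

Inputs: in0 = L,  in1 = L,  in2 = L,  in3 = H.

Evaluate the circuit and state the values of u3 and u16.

u1 = in2 NAND in3 = L NAND H = H
u2 = NOT in3 = NOT H = L
u3 = u1 NAND in1 = H NAND L = H
u4 = u2 NAND u3 = L NAND H = H
u6 = u4 NAND u2 = H NAND L = H
u16 = u4 NAND u6 = H NAND H = L

u3 = H  u16 = L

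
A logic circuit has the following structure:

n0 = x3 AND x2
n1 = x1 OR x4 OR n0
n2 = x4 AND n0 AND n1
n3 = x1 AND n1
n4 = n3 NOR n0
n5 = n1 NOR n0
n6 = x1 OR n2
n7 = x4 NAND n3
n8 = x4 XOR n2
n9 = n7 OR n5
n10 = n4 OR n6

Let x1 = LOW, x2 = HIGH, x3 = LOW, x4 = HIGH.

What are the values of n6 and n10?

n6 = LOW, n10 = HIGH

n0 = x3 AND x2 = LOW AND HIGH = LOW
n1 = x1 OR x4 OR n0 = LOW OR HIGH OR LOW = HIGH
n2 = x4 AND n0 AND n1 = HIGH AND LOW AND HIGH = LOW
n3 = x1 AND n1 = LOW AND HIGH = LOW
n4 = n3 NOR n0 = LOW NOR LOW = HIGH
n6 = x1 OR n2 = LOW OR LOW = LOW
n10 = n4 OR n6 = HIGH OR LOW = HIGH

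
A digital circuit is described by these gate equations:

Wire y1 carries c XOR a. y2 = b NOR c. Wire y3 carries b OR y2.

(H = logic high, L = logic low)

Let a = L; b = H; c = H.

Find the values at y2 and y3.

y2 = b NOR c = H NOR H = L
y3 = b OR y2 = H OR L = H

y2 = L  y3 = H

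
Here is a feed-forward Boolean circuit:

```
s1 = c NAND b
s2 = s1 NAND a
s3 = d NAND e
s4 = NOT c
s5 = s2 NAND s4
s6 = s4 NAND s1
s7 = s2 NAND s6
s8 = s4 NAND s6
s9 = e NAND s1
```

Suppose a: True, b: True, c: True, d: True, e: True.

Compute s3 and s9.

s3 = False; s9 = True

s1 = c NAND b = True NAND True = False
s3 = d NAND e = True NAND True = False
s9 = e NAND s1 = True NAND False = True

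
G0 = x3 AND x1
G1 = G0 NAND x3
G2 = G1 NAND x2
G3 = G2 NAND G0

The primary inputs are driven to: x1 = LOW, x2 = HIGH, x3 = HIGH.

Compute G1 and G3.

G0 = x3 AND x1 = HIGH AND LOW = LOW
G1 = G0 NAND x3 = LOW NAND HIGH = HIGH
G2 = G1 NAND x2 = HIGH NAND HIGH = LOW
G3 = G2 NAND G0 = LOW NAND LOW = HIGH

G1 = HIGH  G3 = HIGH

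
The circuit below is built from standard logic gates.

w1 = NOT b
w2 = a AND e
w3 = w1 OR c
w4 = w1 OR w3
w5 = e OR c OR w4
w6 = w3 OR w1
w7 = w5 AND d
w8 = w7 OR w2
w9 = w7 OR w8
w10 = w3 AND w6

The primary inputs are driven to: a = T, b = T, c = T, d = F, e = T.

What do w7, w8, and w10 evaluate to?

w1 = NOT b = NOT T = F
w2 = a AND e = T AND T = T
w3 = w1 OR c = F OR T = T
w4 = w1 OR w3 = F OR T = T
w5 = e OR c OR w4 = T OR T OR T = T
w6 = w3 OR w1 = T OR F = T
w7 = w5 AND d = T AND F = F
w8 = w7 OR w2 = F OR T = T
w10 = w3 AND w6 = T AND T = T

w7 = F; w8 = T; w10 = T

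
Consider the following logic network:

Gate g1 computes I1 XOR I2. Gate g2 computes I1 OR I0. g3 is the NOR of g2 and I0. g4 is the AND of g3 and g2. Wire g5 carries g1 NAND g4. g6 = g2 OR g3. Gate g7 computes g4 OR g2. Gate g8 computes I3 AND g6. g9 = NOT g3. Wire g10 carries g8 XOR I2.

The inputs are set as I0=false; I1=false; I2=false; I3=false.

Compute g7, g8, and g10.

g2 = I1 OR I0 = false OR false = false
g3 = g2 NOR I0 = false NOR false = true
g4 = g3 AND g2 = true AND false = false
g6 = g2 OR g3 = false OR true = true
g7 = g4 OR g2 = false OR false = false
g8 = I3 AND g6 = false AND true = false
g10 = g8 XOR I2 = false XOR false = false

g7 = false, g8 = false, g10 = false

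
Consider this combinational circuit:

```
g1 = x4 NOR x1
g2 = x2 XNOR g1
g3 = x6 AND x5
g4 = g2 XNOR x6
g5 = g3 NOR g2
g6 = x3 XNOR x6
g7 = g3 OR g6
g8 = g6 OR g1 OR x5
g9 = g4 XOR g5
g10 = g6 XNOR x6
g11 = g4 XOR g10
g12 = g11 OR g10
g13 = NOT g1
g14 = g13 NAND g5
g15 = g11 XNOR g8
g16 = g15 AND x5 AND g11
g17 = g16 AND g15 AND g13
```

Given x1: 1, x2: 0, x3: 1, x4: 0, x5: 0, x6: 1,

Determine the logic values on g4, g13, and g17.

g4 = 1; g13 = 1; g17 = 0

g1 = x4 NOR x1 = 0 NOR 1 = 0
g2 = x2 XNOR g1 = 0 XNOR 0 = 1
g4 = g2 XNOR x6 = 1 XNOR 1 = 1
g6 = x3 XNOR x6 = 1 XNOR 1 = 1
g8 = g6 OR g1 OR x5 = 1 OR 0 OR 0 = 1
g10 = g6 XNOR x6 = 1 XNOR 1 = 1
g11 = g4 XOR g10 = 1 XOR 1 = 0
g13 = NOT g1 = NOT 0 = 1
g15 = g11 XNOR g8 = 0 XNOR 1 = 0
g16 = g15 AND x5 AND g11 = 0 AND 0 AND 0 = 0
g17 = g16 AND g15 AND g13 = 0 AND 0 AND 1 = 0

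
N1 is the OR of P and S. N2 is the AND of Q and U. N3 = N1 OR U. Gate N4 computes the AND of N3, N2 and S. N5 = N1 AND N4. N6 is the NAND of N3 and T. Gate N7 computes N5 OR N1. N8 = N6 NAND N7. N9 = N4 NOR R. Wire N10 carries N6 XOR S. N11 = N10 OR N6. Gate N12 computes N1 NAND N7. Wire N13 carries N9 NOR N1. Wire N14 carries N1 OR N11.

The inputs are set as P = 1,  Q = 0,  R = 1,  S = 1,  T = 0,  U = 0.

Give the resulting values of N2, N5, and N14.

N2 = 0  N5 = 0  N14 = 1

N1 = P OR S = 1 OR 1 = 1
N2 = Q AND U = 0 AND 0 = 0
N3 = N1 OR U = 1 OR 0 = 1
N4 = N3 AND N2 AND S = 1 AND 0 AND 1 = 0
N5 = N1 AND N4 = 1 AND 0 = 0
N6 = N3 NAND T = 1 NAND 0 = 1
N10 = N6 XOR S = 1 XOR 1 = 0
N11 = N10 OR N6 = 0 OR 1 = 1
N14 = N1 OR N11 = 1 OR 1 = 1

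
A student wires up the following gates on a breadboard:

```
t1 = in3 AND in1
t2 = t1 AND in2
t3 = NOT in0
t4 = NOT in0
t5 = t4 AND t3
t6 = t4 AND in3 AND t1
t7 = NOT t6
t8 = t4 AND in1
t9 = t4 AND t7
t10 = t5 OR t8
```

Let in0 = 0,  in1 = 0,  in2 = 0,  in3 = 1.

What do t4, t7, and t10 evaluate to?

t1 = in3 AND in1 = 1 AND 0 = 0
t3 = NOT in0 = NOT 0 = 1
t4 = NOT in0 = NOT 0 = 1
t5 = t4 AND t3 = 1 AND 1 = 1
t6 = t4 AND in3 AND t1 = 1 AND 1 AND 0 = 0
t7 = NOT t6 = NOT 0 = 1
t8 = t4 AND in1 = 1 AND 0 = 0
t10 = t5 OR t8 = 1 OR 0 = 1

t4 = 1, t7 = 1, t10 = 1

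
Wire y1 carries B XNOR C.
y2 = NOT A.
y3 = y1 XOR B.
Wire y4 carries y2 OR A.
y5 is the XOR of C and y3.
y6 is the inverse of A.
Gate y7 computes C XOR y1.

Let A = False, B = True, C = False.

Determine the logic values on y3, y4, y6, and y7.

y3 = True; y4 = True; y6 = True; y7 = False

y1 = B XNOR C = True XNOR False = False
y2 = NOT A = NOT False = True
y3 = y1 XOR B = False XOR True = True
y4 = y2 OR A = True OR False = True
y6 = NOT A = NOT False = True
y7 = C XOR y1 = False XOR False = False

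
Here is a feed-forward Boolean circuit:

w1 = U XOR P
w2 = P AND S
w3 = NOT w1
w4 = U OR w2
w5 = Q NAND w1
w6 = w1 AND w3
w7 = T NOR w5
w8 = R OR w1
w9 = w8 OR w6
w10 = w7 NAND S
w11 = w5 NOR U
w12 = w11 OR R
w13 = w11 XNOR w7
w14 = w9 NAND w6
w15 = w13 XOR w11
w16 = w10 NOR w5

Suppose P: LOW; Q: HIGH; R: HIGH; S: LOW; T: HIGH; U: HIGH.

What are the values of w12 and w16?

w12 = HIGH, w16 = LOW

w1 = U XOR P = HIGH XOR LOW = HIGH
w5 = Q NAND w1 = HIGH NAND HIGH = LOW
w7 = T NOR w5 = HIGH NOR LOW = LOW
w10 = w7 NAND S = LOW NAND LOW = HIGH
w11 = w5 NOR U = LOW NOR HIGH = LOW
w12 = w11 OR R = LOW OR HIGH = HIGH
w16 = w10 NOR w5 = HIGH NOR LOW = LOW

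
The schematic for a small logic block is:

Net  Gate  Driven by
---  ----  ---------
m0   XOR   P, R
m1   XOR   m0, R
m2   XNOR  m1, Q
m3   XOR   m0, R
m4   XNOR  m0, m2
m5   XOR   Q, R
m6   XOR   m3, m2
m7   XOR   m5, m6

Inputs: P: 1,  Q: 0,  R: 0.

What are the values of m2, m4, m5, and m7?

m0 = P XOR R = 1 XOR 0 = 1
m1 = m0 XOR R = 1 XOR 0 = 1
m2 = m1 XNOR Q = 1 XNOR 0 = 0
m3 = m0 XOR R = 1 XOR 0 = 1
m4 = m0 XNOR m2 = 1 XNOR 0 = 0
m5 = Q XOR R = 0 XOR 0 = 0
m6 = m3 XOR m2 = 1 XOR 0 = 1
m7 = m5 XOR m6 = 0 XOR 1 = 1

m2 = 0  m4 = 0  m5 = 0  m7 = 1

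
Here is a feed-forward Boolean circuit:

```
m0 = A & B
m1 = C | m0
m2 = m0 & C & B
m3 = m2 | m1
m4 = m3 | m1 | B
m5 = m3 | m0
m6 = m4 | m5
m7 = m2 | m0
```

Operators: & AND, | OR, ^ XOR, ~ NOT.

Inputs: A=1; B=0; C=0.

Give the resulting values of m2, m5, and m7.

m2 = 0  m5 = 0  m7 = 0

m0 = A AND B = 1 AND 0 = 0
m1 = C OR m0 = 0 OR 0 = 0
m2 = m0 AND C AND B = 0 AND 0 AND 0 = 0
m3 = m2 OR m1 = 0 OR 0 = 0
m5 = m3 OR m0 = 0 OR 0 = 0
m7 = m2 OR m0 = 0 OR 0 = 0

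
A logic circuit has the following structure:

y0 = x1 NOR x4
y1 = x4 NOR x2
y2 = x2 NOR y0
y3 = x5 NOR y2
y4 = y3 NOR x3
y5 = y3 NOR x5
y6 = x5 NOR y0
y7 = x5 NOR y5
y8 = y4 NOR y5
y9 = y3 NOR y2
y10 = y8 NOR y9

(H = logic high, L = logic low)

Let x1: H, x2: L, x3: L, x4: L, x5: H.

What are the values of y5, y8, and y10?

y5 = L, y8 = L, y10 = H

y0 = x1 NOR x4 = H NOR L = L
y2 = x2 NOR y0 = L NOR L = H
y3 = x5 NOR y2 = H NOR H = L
y4 = y3 NOR x3 = L NOR L = H
y5 = y3 NOR x5 = L NOR H = L
y8 = y4 NOR y5 = H NOR L = L
y9 = y3 NOR y2 = L NOR H = L
y10 = y8 NOR y9 = L NOR L = H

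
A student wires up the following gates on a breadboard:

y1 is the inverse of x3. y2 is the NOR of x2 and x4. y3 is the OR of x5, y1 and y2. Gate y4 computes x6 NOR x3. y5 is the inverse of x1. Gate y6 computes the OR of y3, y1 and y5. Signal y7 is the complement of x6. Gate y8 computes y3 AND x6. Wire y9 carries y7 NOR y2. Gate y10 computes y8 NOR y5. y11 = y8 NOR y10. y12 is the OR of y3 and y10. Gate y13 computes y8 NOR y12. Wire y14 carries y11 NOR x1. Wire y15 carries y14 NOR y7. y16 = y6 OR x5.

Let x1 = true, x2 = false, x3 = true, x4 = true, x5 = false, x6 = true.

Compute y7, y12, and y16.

y7 = false; y12 = true; y16 = false

y1 = NOT x3 = NOT true = false
y2 = x2 NOR x4 = false NOR true = false
y3 = x5 OR y1 OR y2 = false OR false OR false = false
y5 = NOT x1 = NOT true = false
y6 = y3 OR y1 OR y5 = false OR false OR false = false
y7 = NOT x6 = NOT true = false
y8 = y3 AND x6 = false AND true = false
y10 = y8 NOR y5 = false NOR false = true
y12 = y3 OR y10 = false OR true = true
y16 = y6 OR x5 = false OR false = false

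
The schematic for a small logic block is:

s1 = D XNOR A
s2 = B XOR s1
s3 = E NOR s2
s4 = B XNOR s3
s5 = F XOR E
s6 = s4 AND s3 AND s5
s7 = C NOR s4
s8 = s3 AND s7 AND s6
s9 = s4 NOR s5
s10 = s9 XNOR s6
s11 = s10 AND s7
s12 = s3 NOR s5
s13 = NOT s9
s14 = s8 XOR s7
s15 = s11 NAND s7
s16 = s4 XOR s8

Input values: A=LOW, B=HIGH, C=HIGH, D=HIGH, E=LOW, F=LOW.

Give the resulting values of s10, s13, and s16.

s1 = D XNOR A = HIGH XNOR LOW = LOW
s2 = B XOR s1 = HIGH XOR LOW = HIGH
s3 = E NOR s2 = LOW NOR HIGH = LOW
s4 = B XNOR s3 = HIGH XNOR LOW = LOW
s5 = F XOR E = LOW XOR LOW = LOW
s6 = s4 AND s3 AND s5 = LOW AND LOW AND LOW = LOW
s7 = C NOR s4 = HIGH NOR LOW = LOW
s8 = s3 AND s7 AND s6 = LOW AND LOW AND LOW = LOW
s9 = s4 NOR s5 = LOW NOR LOW = HIGH
s10 = s9 XNOR s6 = HIGH XNOR LOW = LOW
s13 = NOT s9 = NOT HIGH = LOW
s16 = s4 XOR s8 = LOW XOR LOW = LOW

s10 = LOW, s13 = LOW, s16 = LOW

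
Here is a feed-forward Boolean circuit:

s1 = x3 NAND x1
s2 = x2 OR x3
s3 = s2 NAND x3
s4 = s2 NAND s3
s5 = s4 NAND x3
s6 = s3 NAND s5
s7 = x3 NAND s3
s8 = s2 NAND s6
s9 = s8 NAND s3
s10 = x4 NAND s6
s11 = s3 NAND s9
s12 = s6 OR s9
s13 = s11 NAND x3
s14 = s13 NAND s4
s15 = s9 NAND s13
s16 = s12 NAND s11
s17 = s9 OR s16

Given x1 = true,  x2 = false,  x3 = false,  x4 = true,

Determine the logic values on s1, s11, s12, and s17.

s1 = true, s11 = true, s12 = false, s17 = true

s1 = x3 NAND x1 = false NAND true = true
s2 = x2 OR x3 = false OR false = false
s3 = s2 NAND x3 = false NAND false = true
s4 = s2 NAND s3 = false NAND true = true
s5 = s4 NAND x3 = true NAND false = true
s6 = s3 NAND s5 = true NAND true = false
s8 = s2 NAND s6 = false NAND false = true
s9 = s8 NAND s3 = true NAND true = false
s11 = s3 NAND s9 = true NAND false = true
s12 = s6 OR s9 = false OR false = false
s16 = s12 NAND s11 = false NAND true = true
s17 = s9 OR s16 = false OR true = true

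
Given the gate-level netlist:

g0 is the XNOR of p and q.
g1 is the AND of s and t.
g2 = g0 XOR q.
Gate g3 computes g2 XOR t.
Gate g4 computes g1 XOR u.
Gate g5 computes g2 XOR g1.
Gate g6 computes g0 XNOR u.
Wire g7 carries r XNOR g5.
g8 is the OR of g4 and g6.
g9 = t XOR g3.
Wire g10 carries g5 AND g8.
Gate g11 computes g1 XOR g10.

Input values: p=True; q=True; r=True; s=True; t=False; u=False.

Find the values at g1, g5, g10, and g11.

g0 = p XNOR q = True XNOR True = True
g1 = s AND t = True AND False = False
g2 = g0 XOR q = True XOR True = False
g4 = g1 XOR u = False XOR False = False
g5 = g2 XOR g1 = False XOR False = False
g6 = g0 XNOR u = True XNOR False = False
g8 = g4 OR g6 = False OR False = False
g10 = g5 AND g8 = False AND False = False
g11 = g1 XOR g10 = False XOR False = False

g1 = False  g5 = False  g10 = False  g11 = False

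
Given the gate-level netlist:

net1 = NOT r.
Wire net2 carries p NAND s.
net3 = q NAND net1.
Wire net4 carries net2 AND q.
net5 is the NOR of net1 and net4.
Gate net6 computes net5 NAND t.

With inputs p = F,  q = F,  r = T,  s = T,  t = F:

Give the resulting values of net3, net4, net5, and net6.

net3 = T, net4 = F, net5 = T, net6 = T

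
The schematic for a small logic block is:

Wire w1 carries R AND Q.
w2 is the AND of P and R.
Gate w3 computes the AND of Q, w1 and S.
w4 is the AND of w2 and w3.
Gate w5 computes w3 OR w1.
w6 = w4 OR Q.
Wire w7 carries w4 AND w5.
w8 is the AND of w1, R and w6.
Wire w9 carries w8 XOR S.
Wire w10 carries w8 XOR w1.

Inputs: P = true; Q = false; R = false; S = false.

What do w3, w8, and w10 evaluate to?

w1 = R AND Q = false AND false = false
w2 = P AND R = true AND false = false
w3 = Q AND w1 AND S = false AND false AND false = false
w4 = w2 AND w3 = false AND false = false
w6 = w4 OR Q = false OR false = false
w8 = w1 AND R AND w6 = false AND false AND false = false
w10 = w8 XOR w1 = false XOR false = false

w3 = false, w8 = false, w10 = false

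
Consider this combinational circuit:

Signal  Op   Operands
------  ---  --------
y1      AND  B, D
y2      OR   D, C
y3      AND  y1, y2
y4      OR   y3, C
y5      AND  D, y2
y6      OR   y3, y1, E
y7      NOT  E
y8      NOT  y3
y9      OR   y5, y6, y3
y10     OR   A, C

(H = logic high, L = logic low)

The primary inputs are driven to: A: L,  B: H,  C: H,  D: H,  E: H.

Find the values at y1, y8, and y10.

y1 = H, y8 = L, y10 = H

y1 = B AND D = H AND H = H
y2 = D OR C = H OR H = H
y3 = y1 AND y2 = H AND H = H
y8 = NOT y3 = NOT H = L
y10 = A OR C = L OR H = H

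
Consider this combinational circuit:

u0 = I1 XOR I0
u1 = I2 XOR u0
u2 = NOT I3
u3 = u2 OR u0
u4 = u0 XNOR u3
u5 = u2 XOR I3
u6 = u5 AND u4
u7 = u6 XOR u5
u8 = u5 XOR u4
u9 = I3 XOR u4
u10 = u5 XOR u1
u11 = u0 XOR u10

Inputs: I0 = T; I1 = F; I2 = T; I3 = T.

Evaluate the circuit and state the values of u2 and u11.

u0 = I1 XOR I0 = F XOR T = T
u1 = I2 XOR u0 = T XOR T = F
u2 = NOT I3 = NOT T = F
u5 = u2 XOR I3 = F XOR T = T
u10 = u5 XOR u1 = T XOR F = T
u11 = u0 XOR u10 = T XOR T = F

u2 = F; u11 = F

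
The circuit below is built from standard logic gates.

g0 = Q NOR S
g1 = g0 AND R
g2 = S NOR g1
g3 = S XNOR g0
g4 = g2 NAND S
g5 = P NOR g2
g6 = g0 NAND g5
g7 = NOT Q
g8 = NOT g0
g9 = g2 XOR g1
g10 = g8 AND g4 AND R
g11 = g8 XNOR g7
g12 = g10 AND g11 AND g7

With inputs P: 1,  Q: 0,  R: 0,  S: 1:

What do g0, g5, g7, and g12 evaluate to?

g0 = Q NOR S = 0 NOR 1 = 0
g1 = g0 AND R = 0 AND 0 = 0
g2 = S NOR g1 = 1 NOR 0 = 0
g4 = g2 NAND S = 0 NAND 1 = 1
g5 = P NOR g2 = 1 NOR 0 = 0
g7 = NOT Q = NOT 0 = 1
g8 = NOT g0 = NOT 0 = 1
g10 = g8 AND g4 AND R = 1 AND 1 AND 0 = 0
g11 = g8 XNOR g7 = 1 XNOR 1 = 1
g12 = g10 AND g11 AND g7 = 0 AND 1 AND 1 = 0

g0 = 0  g5 = 0  g7 = 1  g12 = 0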